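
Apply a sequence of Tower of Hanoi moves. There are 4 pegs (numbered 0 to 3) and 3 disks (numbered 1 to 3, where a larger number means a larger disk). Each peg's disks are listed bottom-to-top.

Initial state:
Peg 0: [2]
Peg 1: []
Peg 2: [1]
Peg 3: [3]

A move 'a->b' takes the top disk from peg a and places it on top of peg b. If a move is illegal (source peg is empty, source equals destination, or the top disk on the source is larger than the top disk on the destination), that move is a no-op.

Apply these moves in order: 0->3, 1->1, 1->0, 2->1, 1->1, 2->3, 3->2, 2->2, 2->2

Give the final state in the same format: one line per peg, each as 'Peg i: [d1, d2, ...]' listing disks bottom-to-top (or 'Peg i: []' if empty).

After move 1 (0->3):
Peg 0: []
Peg 1: []
Peg 2: [1]
Peg 3: [3, 2]

After move 2 (1->1):
Peg 0: []
Peg 1: []
Peg 2: [1]
Peg 3: [3, 2]

After move 3 (1->0):
Peg 0: []
Peg 1: []
Peg 2: [1]
Peg 3: [3, 2]

After move 4 (2->1):
Peg 0: []
Peg 1: [1]
Peg 2: []
Peg 3: [3, 2]

After move 5 (1->1):
Peg 0: []
Peg 1: [1]
Peg 2: []
Peg 3: [3, 2]

After move 6 (2->3):
Peg 0: []
Peg 1: [1]
Peg 2: []
Peg 3: [3, 2]

After move 7 (3->2):
Peg 0: []
Peg 1: [1]
Peg 2: [2]
Peg 3: [3]

After move 8 (2->2):
Peg 0: []
Peg 1: [1]
Peg 2: [2]
Peg 3: [3]

After move 9 (2->2):
Peg 0: []
Peg 1: [1]
Peg 2: [2]
Peg 3: [3]

Answer: Peg 0: []
Peg 1: [1]
Peg 2: [2]
Peg 3: [3]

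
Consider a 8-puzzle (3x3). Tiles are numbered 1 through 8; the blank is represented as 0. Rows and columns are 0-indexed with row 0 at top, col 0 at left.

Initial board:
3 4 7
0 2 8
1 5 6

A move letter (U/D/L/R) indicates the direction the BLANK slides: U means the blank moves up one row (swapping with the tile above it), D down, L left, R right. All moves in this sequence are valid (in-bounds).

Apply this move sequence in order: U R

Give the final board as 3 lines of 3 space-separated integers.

Answer: 4 0 7
3 2 8
1 5 6

Derivation:
After move 1 (U):
0 4 7
3 2 8
1 5 6

After move 2 (R):
4 0 7
3 2 8
1 5 6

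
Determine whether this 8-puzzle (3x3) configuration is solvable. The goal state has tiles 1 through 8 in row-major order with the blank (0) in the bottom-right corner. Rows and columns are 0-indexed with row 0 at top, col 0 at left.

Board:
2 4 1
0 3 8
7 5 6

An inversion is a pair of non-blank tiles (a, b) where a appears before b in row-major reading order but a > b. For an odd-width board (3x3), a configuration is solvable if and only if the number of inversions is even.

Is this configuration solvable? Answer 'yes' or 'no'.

Inversions (pairs i<j in row-major order where tile[i] > tile[j] > 0): 8
8 is even, so the puzzle is solvable.

Answer: yes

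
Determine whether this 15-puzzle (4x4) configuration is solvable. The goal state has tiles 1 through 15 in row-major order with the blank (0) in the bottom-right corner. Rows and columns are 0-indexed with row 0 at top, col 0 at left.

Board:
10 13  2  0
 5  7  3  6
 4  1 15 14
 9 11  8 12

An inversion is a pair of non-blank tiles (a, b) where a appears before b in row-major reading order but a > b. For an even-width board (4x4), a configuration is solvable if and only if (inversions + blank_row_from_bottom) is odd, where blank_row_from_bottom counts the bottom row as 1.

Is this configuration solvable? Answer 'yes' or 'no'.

Answer: yes

Derivation:
Inversions: 43
Blank is in row 0 (0-indexed from top), which is row 4 counting from the bottom (bottom = 1).
43 + 4 = 47, which is odd, so the puzzle is solvable.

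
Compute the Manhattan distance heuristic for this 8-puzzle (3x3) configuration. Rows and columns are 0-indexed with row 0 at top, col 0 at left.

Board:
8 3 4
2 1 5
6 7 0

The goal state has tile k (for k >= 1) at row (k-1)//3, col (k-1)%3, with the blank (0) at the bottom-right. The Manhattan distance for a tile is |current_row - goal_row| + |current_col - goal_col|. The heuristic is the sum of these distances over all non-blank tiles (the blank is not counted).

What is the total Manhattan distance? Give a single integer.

Tile 8: at (0,0), goal (2,1), distance |0-2|+|0-1| = 3
Tile 3: at (0,1), goal (0,2), distance |0-0|+|1-2| = 1
Tile 4: at (0,2), goal (1,0), distance |0-1|+|2-0| = 3
Tile 2: at (1,0), goal (0,1), distance |1-0|+|0-1| = 2
Tile 1: at (1,1), goal (0,0), distance |1-0|+|1-0| = 2
Tile 5: at (1,2), goal (1,1), distance |1-1|+|2-1| = 1
Tile 6: at (2,0), goal (1,2), distance |2-1|+|0-2| = 3
Tile 7: at (2,1), goal (2,0), distance |2-2|+|1-0| = 1
Sum: 3 + 1 + 3 + 2 + 2 + 1 + 3 + 1 = 16

Answer: 16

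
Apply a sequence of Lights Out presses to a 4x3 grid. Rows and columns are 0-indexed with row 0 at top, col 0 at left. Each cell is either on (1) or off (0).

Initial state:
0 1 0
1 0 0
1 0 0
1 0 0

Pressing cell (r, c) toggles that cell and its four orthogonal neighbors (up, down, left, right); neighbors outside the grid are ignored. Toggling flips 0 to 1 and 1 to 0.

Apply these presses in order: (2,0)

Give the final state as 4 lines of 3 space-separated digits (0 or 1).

Answer: 0 1 0
0 0 0
0 1 0
0 0 0

Derivation:
After press 1 at (2,0):
0 1 0
0 0 0
0 1 0
0 0 0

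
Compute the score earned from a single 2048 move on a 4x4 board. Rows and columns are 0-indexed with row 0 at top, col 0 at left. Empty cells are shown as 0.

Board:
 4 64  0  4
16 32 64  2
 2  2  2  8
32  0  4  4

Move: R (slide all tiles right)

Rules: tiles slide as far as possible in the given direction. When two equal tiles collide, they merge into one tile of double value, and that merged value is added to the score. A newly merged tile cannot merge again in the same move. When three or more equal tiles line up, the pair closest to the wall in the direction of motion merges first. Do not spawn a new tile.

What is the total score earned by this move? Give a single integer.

Answer: 12

Derivation:
Slide right:
row 0: [4, 64, 0, 4] -> [0, 4, 64, 4]  score +0 (running 0)
row 1: [16, 32, 64, 2] -> [16, 32, 64, 2]  score +0 (running 0)
row 2: [2, 2, 2, 8] -> [0, 2, 4, 8]  score +4 (running 4)
row 3: [32, 0, 4, 4] -> [0, 0, 32, 8]  score +8 (running 12)
Board after move:
 0  4 64  4
16 32 64  2
 0  2  4  8
 0  0 32  8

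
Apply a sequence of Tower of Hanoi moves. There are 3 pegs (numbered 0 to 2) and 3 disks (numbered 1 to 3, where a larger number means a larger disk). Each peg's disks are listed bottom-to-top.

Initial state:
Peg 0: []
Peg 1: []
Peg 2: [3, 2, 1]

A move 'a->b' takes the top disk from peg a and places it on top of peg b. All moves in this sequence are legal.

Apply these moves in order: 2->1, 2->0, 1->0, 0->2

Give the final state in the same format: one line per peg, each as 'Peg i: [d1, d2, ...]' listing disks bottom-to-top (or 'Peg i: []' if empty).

After move 1 (2->1):
Peg 0: []
Peg 1: [1]
Peg 2: [3, 2]

After move 2 (2->0):
Peg 0: [2]
Peg 1: [1]
Peg 2: [3]

After move 3 (1->0):
Peg 0: [2, 1]
Peg 1: []
Peg 2: [3]

After move 4 (0->2):
Peg 0: [2]
Peg 1: []
Peg 2: [3, 1]

Answer: Peg 0: [2]
Peg 1: []
Peg 2: [3, 1]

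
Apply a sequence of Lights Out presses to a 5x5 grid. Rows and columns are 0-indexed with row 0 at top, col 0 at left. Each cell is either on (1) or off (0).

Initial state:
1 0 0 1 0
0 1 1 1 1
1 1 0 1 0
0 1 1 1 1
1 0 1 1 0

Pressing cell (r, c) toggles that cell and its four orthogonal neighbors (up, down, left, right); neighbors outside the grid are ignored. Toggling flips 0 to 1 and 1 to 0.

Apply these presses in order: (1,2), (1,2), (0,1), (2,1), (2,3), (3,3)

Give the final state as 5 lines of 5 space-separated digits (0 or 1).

Answer: 0 1 1 1 0
0 1 1 0 1
0 0 0 1 1
0 0 0 1 0
1 0 1 0 0

Derivation:
After press 1 at (1,2):
1 0 1 1 0
0 0 0 0 1
1 1 1 1 0
0 1 1 1 1
1 0 1 1 0

After press 2 at (1,2):
1 0 0 1 0
0 1 1 1 1
1 1 0 1 0
0 1 1 1 1
1 0 1 1 0

After press 3 at (0,1):
0 1 1 1 0
0 0 1 1 1
1 1 0 1 0
0 1 1 1 1
1 0 1 1 0

After press 4 at (2,1):
0 1 1 1 0
0 1 1 1 1
0 0 1 1 0
0 0 1 1 1
1 0 1 1 0

After press 5 at (2,3):
0 1 1 1 0
0 1 1 0 1
0 0 0 0 1
0 0 1 0 1
1 0 1 1 0

After press 6 at (3,3):
0 1 1 1 0
0 1 1 0 1
0 0 0 1 1
0 0 0 1 0
1 0 1 0 0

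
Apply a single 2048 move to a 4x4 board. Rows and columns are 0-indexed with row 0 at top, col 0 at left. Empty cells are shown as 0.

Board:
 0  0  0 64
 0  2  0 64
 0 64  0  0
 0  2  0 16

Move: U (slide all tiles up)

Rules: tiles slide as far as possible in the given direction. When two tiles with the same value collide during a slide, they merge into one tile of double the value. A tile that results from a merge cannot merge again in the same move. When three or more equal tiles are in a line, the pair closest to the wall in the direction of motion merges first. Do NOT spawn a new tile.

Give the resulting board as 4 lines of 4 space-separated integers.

Slide up:
col 0: [0, 0, 0, 0] -> [0, 0, 0, 0]
col 1: [0, 2, 64, 2] -> [2, 64, 2, 0]
col 2: [0, 0, 0, 0] -> [0, 0, 0, 0]
col 3: [64, 64, 0, 16] -> [128, 16, 0, 0]

Answer:   0   2   0 128
  0  64   0  16
  0   2   0   0
  0   0   0   0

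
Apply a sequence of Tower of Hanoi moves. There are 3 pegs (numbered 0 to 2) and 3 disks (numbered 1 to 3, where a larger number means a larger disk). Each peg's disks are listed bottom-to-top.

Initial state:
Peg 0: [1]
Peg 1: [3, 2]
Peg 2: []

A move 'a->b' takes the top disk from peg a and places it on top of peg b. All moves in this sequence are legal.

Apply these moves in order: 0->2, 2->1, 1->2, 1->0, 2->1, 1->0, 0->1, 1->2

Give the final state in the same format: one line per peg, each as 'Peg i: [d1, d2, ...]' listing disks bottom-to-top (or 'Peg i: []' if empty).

After move 1 (0->2):
Peg 0: []
Peg 1: [3, 2]
Peg 2: [1]

After move 2 (2->1):
Peg 0: []
Peg 1: [3, 2, 1]
Peg 2: []

After move 3 (1->2):
Peg 0: []
Peg 1: [3, 2]
Peg 2: [1]

After move 4 (1->0):
Peg 0: [2]
Peg 1: [3]
Peg 2: [1]

After move 5 (2->1):
Peg 0: [2]
Peg 1: [3, 1]
Peg 2: []

After move 6 (1->0):
Peg 0: [2, 1]
Peg 1: [3]
Peg 2: []

After move 7 (0->1):
Peg 0: [2]
Peg 1: [3, 1]
Peg 2: []

After move 8 (1->2):
Peg 0: [2]
Peg 1: [3]
Peg 2: [1]

Answer: Peg 0: [2]
Peg 1: [3]
Peg 2: [1]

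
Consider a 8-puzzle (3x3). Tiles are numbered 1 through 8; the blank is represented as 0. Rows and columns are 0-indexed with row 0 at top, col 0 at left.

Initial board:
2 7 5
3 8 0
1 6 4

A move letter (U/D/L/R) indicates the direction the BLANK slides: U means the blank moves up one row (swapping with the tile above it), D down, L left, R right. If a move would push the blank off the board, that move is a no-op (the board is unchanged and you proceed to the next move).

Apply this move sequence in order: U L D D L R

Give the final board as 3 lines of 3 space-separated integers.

Answer: 2 8 7
3 6 5
1 0 4

Derivation:
After move 1 (U):
2 7 0
3 8 5
1 6 4

After move 2 (L):
2 0 7
3 8 5
1 6 4

After move 3 (D):
2 8 7
3 0 5
1 6 4

After move 4 (D):
2 8 7
3 6 5
1 0 4

After move 5 (L):
2 8 7
3 6 5
0 1 4

After move 6 (R):
2 8 7
3 6 5
1 0 4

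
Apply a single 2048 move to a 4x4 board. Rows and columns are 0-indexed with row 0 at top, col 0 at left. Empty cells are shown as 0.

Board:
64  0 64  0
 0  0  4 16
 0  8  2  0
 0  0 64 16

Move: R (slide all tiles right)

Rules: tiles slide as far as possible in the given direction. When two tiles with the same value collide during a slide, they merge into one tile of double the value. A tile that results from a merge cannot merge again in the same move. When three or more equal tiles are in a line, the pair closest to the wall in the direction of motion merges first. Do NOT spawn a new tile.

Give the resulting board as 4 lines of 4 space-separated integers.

Answer:   0   0   0 128
  0   0   4  16
  0   0   8   2
  0   0  64  16

Derivation:
Slide right:
row 0: [64, 0, 64, 0] -> [0, 0, 0, 128]
row 1: [0, 0, 4, 16] -> [0, 0, 4, 16]
row 2: [0, 8, 2, 0] -> [0, 0, 8, 2]
row 3: [0, 0, 64, 16] -> [0, 0, 64, 16]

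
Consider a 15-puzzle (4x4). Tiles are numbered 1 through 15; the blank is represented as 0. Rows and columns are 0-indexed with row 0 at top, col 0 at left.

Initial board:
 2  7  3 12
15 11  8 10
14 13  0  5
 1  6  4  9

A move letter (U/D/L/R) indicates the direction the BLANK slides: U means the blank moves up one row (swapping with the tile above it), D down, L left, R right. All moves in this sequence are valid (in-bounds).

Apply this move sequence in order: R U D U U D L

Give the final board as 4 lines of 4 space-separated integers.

Answer:  2  7  3 12
15 11  0  8
14 13  5 10
 1  6  4  9

Derivation:
After move 1 (R):
 2  7  3 12
15 11  8 10
14 13  5  0
 1  6  4  9

After move 2 (U):
 2  7  3 12
15 11  8  0
14 13  5 10
 1  6  4  9

After move 3 (D):
 2  7  3 12
15 11  8 10
14 13  5  0
 1  6  4  9

After move 4 (U):
 2  7  3 12
15 11  8  0
14 13  5 10
 1  6  4  9

After move 5 (U):
 2  7  3  0
15 11  8 12
14 13  5 10
 1  6  4  9

After move 6 (D):
 2  7  3 12
15 11  8  0
14 13  5 10
 1  6  4  9

After move 7 (L):
 2  7  3 12
15 11  0  8
14 13  5 10
 1  6  4  9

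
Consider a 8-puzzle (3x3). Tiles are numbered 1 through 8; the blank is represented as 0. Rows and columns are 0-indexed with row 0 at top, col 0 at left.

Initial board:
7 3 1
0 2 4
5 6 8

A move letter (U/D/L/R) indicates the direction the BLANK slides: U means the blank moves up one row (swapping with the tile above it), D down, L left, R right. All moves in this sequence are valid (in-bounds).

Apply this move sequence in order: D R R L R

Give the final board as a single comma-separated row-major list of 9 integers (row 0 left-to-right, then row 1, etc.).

After move 1 (D):
7 3 1
5 2 4
0 6 8

After move 2 (R):
7 3 1
5 2 4
6 0 8

After move 3 (R):
7 3 1
5 2 4
6 8 0

After move 4 (L):
7 3 1
5 2 4
6 0 8

After move 5 (R):
7 3 1
5 2 4
6 8 0

Answer: 7, 3, 1, 5, 2, 4, 6, 8, 0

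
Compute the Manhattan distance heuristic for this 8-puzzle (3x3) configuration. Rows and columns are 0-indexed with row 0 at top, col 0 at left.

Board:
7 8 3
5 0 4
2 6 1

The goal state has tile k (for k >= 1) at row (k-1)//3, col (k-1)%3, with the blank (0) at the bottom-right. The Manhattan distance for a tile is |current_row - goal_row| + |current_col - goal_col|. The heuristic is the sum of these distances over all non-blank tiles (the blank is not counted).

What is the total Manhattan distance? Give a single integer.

Tile 7: (0,0)->(2,0) = 2
Tile 8: (0,1)->(2,1) = 2
Tile 3: (0,2)->(0,2) = 0
Tile 5: (1,0)->(1,1) = 1
Tile 4: (1,2)->(1,0) = 2
Tile 2: (2,0)->(0,1) = 3
Tile 6: (2,1)->(1,2) = 2
Tile 1: (2,2)->(0,0) = 4
Sum: 2 + 2 + 0 + 1 + 2 + 3 + 2 + 4 = 16

Answer: 16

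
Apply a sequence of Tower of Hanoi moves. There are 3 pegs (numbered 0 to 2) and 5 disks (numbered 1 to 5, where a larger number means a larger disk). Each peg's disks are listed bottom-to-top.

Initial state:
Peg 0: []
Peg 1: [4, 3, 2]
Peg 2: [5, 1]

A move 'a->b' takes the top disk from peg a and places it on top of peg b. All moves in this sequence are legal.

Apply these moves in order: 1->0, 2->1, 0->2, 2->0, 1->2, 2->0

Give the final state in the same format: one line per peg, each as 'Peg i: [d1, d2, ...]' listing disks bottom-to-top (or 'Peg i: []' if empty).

Answer: Peg 0: [2, 1]
Peg 1: [4, 3]
Peg 2: [5]

Derivation:
After move 1 (1->0):
Peg 0: [2]
Peg 1: [4, 3]
Peg 2: [5, 1]

After move 2 (2->1):
Peg 0: [2]
Peg 1: [4, 3, 1]
Peg 2: [5]

After move 3 (0->2):
Peg 0: []
Peg 1: [4, 3, 1]
Peg 2: [5, 2]

After move 4 (2->0):
Peg 0: [2]
Peg 1: [4, 3, 1]
Peg 2: [5]

After move 5 (1->2):
Peg 0: [2]
Peg 1: [4, 3]
Peg 2: [5, 1]

After move 6 (2->0):
Peg 0: [2, 1]
Peg 1: [4, 3]
Peg 2: [5]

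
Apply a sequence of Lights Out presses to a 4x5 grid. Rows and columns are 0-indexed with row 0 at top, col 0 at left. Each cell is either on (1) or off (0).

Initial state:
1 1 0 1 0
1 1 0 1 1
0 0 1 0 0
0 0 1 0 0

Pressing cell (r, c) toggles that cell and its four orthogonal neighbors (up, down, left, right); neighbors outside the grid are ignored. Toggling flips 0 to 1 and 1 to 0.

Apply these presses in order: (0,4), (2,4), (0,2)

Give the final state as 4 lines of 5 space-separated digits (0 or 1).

Answer: 1 0 1 1 1
1 1 1 1 1
0 0 1 1 1
0 0 1 0 1

Derivation:
After press 1 at (0,4):
1 1 0 0 1
1 1 0 1 0
0 0 1 0 0
0 0 1 0 0

After press 2 at (2,4):
1 1 0 0 1
1 1 0 1 1
0 0 1 1 1
0 0 1 0 1

After press 3 at (0,2):
1 0 1 1 1
1 1 1 1 1
0 0 1 1 1
0 0 1 0 1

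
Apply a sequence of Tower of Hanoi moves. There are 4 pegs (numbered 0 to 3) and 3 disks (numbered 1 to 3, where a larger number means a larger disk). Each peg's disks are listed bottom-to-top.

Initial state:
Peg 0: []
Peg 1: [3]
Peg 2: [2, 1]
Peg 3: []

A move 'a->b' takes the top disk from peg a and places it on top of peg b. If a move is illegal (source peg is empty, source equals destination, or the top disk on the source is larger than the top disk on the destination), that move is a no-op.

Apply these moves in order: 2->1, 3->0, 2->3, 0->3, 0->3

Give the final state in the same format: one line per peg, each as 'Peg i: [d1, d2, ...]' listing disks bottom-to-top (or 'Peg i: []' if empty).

Answer: Peg 0: []
Peg 1: [3, 1]
Peg 2: []
Peg 3: [2]

Derivation:
After move 1 (2->1):
Peg 0: []
Peg 1: [3, 1]
Peg 2: [2]
Peg 3: []

After move 2 (3->0):
Peg 0: []
Peg 1: [3, 1]
Peg 2: [2]
Peg 3: []

After move 3 (2->3):
Peg 0: []
Peg 1: [3, 1]
Peg 2: []
Peg 3: [2]

After move 4 (0->3):
Peg 0: []
Peg 1: [3, 1]
Peg 2: []
Peg 3: [2]

After move 5 (0->3):
Peg 0: []
Peg 1: [3, 1]
Peg 2: []
Peg 3: [2]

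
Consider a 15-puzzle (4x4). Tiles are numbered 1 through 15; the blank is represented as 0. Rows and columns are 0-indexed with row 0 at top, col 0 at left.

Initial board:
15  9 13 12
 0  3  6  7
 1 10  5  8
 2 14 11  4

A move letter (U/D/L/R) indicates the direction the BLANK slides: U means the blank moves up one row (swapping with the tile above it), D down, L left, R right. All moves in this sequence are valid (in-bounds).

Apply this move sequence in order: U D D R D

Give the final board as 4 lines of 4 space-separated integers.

After move 1 (U):
 0  9 13 12
15  3  6  7
 1 10  5  8
 2 14 11  4

After move 2 (D):
15  9 13 12
 0  3  6  7
 1 10  5  8
 2 14 11  4

After move 3 (D):
15  9 13 12
 1  3  6  7
 0 10  5  8
 2 14 11  4

After move 4 (R):
15  9 13 12
 1  3  6  7
10  0  5  8
 2 14 11  4

After move 5 (D):
15  9 13 12
 1  3  6  7
10 14  5  8
 2  0 11  4

Answer: 15  9 13 12
 1  3  6  7
10 14  5  8
 2  0 11  4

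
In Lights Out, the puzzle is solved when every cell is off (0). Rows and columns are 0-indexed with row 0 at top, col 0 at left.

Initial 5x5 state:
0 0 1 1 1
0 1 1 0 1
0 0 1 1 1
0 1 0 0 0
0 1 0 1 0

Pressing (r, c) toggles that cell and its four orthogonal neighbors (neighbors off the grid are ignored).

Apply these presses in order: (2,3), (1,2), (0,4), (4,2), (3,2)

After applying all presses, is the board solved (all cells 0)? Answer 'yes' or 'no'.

After press 1 at (2,3):
0 0 1 1 1
0 1 1 1 1
0 0 0 0 0
0 1 0 1 0
0 1 0 1 0

After press 2 at (1,2):
0 0 0 1 1
0 0 0 0 1
0 0 1 0 0
0 1 0 1 0
0 1 0 1 0

After press 3 at (0,4):
0 0 0 0 0
0 0 0 0 0
0 0 1 0 0
0 1 0 1 0
0 1 0 1 0

After press 4 at (4,2):
0 0 0 0 0
0 0 0 0 0
0 0 1 0 0
0 1 1 1 0
0 0 1 0 0

After press 5 at (3,2):
0 0 0 0 0
0 0 0 0 0
0 0 0 0 0
0 0 0 0 0
0 0 0 0 0

Lights still on: 0

Answer: yes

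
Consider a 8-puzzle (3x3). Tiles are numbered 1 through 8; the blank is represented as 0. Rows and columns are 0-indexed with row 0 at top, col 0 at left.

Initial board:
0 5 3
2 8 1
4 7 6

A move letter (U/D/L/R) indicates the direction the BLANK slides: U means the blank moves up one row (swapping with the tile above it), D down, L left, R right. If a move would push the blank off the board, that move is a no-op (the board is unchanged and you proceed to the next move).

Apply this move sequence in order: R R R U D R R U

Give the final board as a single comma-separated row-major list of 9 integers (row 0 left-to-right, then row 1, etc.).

After move 1 (R):
5 0 3
2 8 1
4 7 6

After move 2 (R):
5 3 0
2 8 1
4 7 6

After move 3 (R):
5 3 0
2 8 1
4 7 6

After move 4 (U):
5 3 0
2 8 1
4 7 6

After move 5 (D):
5 3 1
2 8 0
4 7 6

After move 6 (R):
5 3 1
2 8 0
4 7 6

After move 7 (R):
5 3 1
2 8 0
4 7 6

After move 8 (U):
5 3 0
2 8 1
4 7 6

Answer: 5, 3, 0, 2, 8, 1, 4, 7, 6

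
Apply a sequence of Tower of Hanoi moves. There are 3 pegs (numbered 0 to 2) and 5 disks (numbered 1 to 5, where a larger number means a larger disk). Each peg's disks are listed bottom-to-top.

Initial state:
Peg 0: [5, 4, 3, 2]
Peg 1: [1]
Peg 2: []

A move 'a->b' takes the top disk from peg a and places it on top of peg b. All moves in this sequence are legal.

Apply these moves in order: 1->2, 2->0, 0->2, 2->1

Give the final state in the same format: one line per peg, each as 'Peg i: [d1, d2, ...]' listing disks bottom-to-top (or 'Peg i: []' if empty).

Answer: Peg 0: [5, 4, 3, 2]
Peg 1: [1]
Peg 2: []

Derivation:
After move 1 (1->2):
Peg 0: [5, 4, 3, 2]
Peg 1: []
Peg 2: [1]

After move 2 (2->0):
Peg 0: [5, 4, 3, 2, 1]
Peg 1: []
Peg 2: []

After move 3 (0->2):
Peg 0: [5, 4, 3, 2]
Peg 1: []
Peg 2: [1]

After move 4 (2->1):
Peg 0: [5, 4, 3, 2]
Peg 1: [1]
Peg 2: []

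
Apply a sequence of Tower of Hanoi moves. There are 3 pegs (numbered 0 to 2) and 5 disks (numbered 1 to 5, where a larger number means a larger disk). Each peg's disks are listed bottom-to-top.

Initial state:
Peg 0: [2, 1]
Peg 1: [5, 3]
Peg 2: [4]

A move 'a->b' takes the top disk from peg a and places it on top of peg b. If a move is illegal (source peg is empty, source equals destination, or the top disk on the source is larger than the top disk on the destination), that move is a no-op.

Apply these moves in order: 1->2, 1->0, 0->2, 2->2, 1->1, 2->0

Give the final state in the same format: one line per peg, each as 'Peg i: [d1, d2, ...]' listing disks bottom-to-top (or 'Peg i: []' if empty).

After move 1 (1->2):
Peg 0: [2, 1]
Peg 1: [5]
Peg 2: [4, 3]

After move 2 (1->0):
Peg 0: [2, 1]
Peg 1: [5]
Peg 2: [4, 3]

After move 3 (0->2):
Peg 0: [2]
Peg 1: [5]
Peg 2: [4, 3, 1]

After move 4 (2->2):
Peg 0: [2]
Peg 1: [5]
Peg 2: [4, 3, 1]

After move 5 (1->1):
Peg 0: [2]
Peg 1: [5]
Peg 2: [4, 3, 1]

After move 6 (2->0):
Peg 0: [2, 1]
Peg 1: [5]
Peg 2: [4, 3]

Answer: Peg 0: [2, 1]
Peg 1: [5]
Peg 2: [4, 3]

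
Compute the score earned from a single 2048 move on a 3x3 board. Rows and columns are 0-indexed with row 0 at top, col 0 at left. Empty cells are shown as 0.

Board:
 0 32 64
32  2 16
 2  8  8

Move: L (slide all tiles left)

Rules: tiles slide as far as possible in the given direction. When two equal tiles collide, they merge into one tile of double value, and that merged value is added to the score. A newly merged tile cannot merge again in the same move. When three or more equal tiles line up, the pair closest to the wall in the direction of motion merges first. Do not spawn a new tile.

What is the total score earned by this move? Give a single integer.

Answer: 16

Derivation:
Slide left:
row 0: [0, 32, 64] -> [32, 64, 0]  score +0 (running 0)
row 1: [32, 2, 16] -> [32, 2, 16]  score +0 (running 0)
row 2: [2, 8, 8] -> [2, 16, 0]  score +16 (running 16)
Board after move:
32 64  0
32  2 16
 2 16  0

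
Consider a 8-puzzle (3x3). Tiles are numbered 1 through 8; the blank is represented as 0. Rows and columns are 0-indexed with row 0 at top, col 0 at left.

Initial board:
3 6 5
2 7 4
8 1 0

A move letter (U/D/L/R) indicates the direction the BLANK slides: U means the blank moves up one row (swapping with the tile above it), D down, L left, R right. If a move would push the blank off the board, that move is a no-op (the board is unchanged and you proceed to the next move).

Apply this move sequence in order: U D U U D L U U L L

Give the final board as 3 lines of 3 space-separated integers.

Answer: 0 3 5
2 6 7
8 1 4

Derivation:
After move 1 (U):
3 6 5
2 7 0
8 1 4

After move 2 (D):
3 6 5
2 7 4
8 1 0

After move 3 (U):
3 6 5
2 7 0
8 1 4

After move 4 (U):
3 6 0
2 7 5
8 1 4

After move 5 (D):
3 6 5
2 7 0
8 1 4

After move 6 (L):
3 6 5
2 0 7
8 1 4

After move 7 (U):
3 0 5
2 6 7
8 1 4

After move 8 (U):
3 0 5
2 6 7
8 1 4

After move 9 (L):
0 3 5
2 6 7
8 1 4

After move 10 (L):
0 3 5
2 6 7
8 1 4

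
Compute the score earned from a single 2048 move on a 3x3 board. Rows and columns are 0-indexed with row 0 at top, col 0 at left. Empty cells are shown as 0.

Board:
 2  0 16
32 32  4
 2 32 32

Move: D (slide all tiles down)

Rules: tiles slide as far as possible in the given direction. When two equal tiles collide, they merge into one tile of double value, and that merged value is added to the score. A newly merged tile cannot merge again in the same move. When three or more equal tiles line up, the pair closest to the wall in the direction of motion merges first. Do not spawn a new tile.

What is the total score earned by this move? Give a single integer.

Slide down:
col 0: [2, 32, 2] -> [2, 32, 2]  score +0 (running 0)
col 1: [0, 32, 32] -> [0, 0, 64]  score +64 (running 64)
col 2: [16, 4, 32] -> [16, 4, 32]  score +0 (running 64)
Board after move:
 2  0 16
32  0  4
 2 64 32

Answer: 64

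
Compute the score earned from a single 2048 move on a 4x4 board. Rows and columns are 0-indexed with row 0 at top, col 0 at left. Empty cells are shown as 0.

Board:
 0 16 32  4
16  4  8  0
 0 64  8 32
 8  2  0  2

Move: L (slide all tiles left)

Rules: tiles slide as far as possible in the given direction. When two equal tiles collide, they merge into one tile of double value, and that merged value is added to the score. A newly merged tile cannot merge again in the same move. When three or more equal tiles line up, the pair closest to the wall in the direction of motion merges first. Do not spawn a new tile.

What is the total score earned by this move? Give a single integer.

Answer: 4

Derivation:
Slide left:
row 0: [0, 16, 32, 4] -> [16, 32, 4, 0]  score +0 (running 0)
row 1: [16, 4, 8, 0] -> [16, 4, 8, 0]  score +0 (running 0)
row 2: [0, 64, 8, 32] -> [64, 8, 32, 0]  score +0 (running 0)
row 3: [8, 2, 0, 2] -> [8, 4, 0, 0]  score +4 (running 4)
Board after move:
16 32  4  0
16  4  8  0
64  8 32  0
 8  4  0  0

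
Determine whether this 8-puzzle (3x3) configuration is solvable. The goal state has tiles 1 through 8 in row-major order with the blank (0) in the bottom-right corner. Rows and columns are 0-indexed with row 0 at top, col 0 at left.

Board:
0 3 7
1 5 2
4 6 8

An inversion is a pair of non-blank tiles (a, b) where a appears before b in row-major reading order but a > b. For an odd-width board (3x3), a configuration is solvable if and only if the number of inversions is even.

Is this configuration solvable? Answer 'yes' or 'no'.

Inversions (pairs i<j in row-major order where tile[i] > tile[j] > 0): 9
9 is odd, so the puzzle is not solvable.

Answer: no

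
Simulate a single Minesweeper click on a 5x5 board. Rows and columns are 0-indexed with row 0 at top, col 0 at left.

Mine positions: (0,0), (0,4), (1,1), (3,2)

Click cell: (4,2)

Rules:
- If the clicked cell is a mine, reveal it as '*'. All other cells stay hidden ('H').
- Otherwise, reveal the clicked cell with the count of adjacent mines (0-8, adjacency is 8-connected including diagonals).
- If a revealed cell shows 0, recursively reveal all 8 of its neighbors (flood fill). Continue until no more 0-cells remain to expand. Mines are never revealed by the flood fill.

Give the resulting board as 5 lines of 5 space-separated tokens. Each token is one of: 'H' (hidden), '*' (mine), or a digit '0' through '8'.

H H H H H
H H H H H
H H H H H
H H H H H
H H 1 H H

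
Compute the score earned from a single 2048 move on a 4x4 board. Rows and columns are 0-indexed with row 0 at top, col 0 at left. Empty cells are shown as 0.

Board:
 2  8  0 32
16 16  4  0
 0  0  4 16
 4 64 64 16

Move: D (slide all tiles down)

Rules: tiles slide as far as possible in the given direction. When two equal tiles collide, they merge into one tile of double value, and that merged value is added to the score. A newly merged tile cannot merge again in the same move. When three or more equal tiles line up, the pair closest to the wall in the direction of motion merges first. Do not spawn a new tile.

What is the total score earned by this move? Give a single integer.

Slide down:
col 0: [2, 16, 0, 4] -> [0, 2, 16, 4]  score +0 (running 0)
col 1: [8, 16, 0, 64] -> [0, 8, 16, 64]  score +0 (running 0)
col 2: [0, 4, 4, 64] -> [0, 0, 8, 64]  score +8 (running 8)
col 3: [32, 0, 16, 16] -> [0, 0, 32, 32]  score +32 (running 40)
Board after move:
 0  0  0  0
 2  8  0  0
16 16  8 32
 4 64 64 32

Answer: 40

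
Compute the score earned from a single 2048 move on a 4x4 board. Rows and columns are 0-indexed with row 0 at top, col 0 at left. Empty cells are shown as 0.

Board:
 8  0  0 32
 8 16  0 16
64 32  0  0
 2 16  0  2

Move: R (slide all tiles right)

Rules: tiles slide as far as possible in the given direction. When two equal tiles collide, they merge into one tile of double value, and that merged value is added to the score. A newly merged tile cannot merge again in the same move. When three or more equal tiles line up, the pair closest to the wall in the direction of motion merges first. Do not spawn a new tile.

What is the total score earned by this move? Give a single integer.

Slide right:
row 0: [8, 0, 0, 32] -> [0, 0, 8, 32]  score +0 (running 0)
row 1: [8, 16, 0, 16] -> [0, 0, 8, 32]  score +32 (running 32)
row 2: [64, 32, 0, 0] -> [0, 0, 64, 32]  score +0 (running 32)
row 3: [2, 16, 0, 2] -> [0, 2, 16, 2]  score +0 (running 32)
Board after move:
 0  0  8 32
 0  0  8 32
 0  0 64 32
 0  2 16  2

Answer: 32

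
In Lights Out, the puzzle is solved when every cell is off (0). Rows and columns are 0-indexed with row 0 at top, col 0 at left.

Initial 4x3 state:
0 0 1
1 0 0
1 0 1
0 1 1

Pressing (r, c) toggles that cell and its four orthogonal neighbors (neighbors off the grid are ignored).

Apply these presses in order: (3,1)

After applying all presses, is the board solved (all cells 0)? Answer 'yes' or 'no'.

Answer: no

Derivation:
After press 1 at (3,1):
0 0 1
1 0 0
1 1 1
1 0 0

Lights still on: 6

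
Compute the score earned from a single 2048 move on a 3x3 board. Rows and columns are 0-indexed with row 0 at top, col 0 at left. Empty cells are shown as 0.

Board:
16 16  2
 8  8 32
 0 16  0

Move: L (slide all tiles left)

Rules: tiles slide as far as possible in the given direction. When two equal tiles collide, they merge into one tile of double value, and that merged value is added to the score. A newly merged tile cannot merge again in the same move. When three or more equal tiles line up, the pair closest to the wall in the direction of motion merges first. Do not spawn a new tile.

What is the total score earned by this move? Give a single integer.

Slide left:
row 0: [16, 16, 2] -> [32, 2, 0]  score +32 (running 32)
row 1: [8, 8, 32] -> [16, 32, 0]  score +16 (running 48)
row 2: [0, 16, 0] -> [16, 0, 0]  score +0 (running 48)
Board after move:
32  2  0
16 32  0
16  0  0

Answer: 48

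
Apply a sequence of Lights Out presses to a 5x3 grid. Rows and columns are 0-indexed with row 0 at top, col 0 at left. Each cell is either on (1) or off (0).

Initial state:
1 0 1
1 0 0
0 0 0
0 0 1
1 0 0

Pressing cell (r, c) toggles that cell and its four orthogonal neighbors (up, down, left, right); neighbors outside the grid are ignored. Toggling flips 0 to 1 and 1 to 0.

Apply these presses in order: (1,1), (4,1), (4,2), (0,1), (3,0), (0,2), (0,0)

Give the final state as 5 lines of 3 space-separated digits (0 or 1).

After press 1 at (1,1):
1 1 1
0 1 1
0 1 0
0 0 1
1 0 0

After press 2 at (4,1):
1 1 1
0 1 1
0 1 0
0 1 1
0 1 1

After press 3 at (4,2):
1 1 1
0 1 1
0 1 0
0 1 0
0 0 0

After press 4 at (0,1):
0 0 0
0 0 1
0 1 0
0 1 0
0 0 0

After press 5 at (3,0):
0 0 0
0 0 1
1 1 0
1 0 0
1 0 0

After press 6 at (0,2):
0 1 1
0 0 0
1 1 0
1 0 0
1 0 0

After press 7 at (0,0):
1 0 1
1 0 0
1 1 0
1 0 0
1 0 0

Answer: 1 0 1
1 0 0
1 1 0
1 0 0
1 0 0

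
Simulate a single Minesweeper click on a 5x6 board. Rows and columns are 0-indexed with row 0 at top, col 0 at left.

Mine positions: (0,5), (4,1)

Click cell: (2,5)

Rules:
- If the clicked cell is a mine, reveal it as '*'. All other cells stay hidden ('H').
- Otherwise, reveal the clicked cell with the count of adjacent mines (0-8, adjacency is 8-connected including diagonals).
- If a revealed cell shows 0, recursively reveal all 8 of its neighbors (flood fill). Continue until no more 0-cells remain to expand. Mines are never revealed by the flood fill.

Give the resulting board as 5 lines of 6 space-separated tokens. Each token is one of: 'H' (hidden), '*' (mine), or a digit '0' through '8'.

0 0 0 0 1 H
0 0 0 0 1 1
0 0 0 0 0 0
1 1 1 0 0 0
H H 1 0 0 0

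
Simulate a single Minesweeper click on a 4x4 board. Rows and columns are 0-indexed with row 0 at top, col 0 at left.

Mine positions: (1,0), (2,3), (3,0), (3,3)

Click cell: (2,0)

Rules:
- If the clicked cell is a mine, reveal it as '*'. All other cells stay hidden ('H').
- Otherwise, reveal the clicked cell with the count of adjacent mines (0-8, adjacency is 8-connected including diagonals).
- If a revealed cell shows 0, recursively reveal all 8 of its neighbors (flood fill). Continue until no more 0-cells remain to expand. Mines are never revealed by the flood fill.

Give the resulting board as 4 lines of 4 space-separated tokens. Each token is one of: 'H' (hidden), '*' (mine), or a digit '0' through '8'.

H H H H
H H H H
2 H H H
H H H H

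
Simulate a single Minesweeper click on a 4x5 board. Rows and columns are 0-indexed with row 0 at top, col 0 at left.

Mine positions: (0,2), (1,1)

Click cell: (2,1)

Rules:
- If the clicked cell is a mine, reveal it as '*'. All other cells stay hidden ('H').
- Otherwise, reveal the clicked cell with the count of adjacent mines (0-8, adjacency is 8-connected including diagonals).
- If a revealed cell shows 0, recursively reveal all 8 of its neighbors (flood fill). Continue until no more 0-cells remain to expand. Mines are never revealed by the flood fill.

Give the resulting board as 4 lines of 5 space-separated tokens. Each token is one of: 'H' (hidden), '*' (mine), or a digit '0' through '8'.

H H H H H
H H H H H
H 1 H H H
H H H H H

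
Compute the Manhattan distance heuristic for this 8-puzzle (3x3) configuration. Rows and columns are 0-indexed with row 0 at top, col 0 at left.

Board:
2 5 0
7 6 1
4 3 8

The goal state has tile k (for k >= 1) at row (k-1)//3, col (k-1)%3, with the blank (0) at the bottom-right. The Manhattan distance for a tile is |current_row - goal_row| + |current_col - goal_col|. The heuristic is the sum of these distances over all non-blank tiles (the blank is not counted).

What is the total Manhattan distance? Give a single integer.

Tile 2: at (0,0), goal (0,1), distance |0-0|+|0-1| = 1
Tile 5: at (0,1), goal (1,1), distance |0-1|+|1-1| = 1
Tile 7: at (1,0), goal (2,0), distance |1-2|+|0-0| = 1
Tile 6: at (1,1), goal (1,2), distance |1-1|+|1-2| = 1
Tile 1: at (1,2), goal (0,0), distance |1-0|+|2-0| = 3
Tile 4: at (2,0), goal (1,0), distance |2-1|+|0-0| = 1
Tile 3: at (2,1), goal (0,2), distance |2-0|+|1-2| = 3
Tile 8: at (2,2), goal (2,1), distance |2-2|+|2-1| = 1
Sum: 1 + 1 + 1 + 1 + 3 + 1 + 3 + 1 = 12

Answer: 12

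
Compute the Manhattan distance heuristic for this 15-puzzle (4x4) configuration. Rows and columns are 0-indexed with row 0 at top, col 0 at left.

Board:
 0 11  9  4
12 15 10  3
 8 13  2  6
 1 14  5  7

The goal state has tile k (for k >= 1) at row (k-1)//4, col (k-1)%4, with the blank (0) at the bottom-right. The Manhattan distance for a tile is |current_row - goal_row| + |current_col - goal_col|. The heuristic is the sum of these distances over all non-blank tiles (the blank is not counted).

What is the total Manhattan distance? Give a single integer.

Answer: 40

Derivation:
Tile 11: at (0,1), goal (2,2), distance |0-2|+|1-2| = 3
Tile 9: at (0,2), goal (2,0), distance |0-2|+|2-0| = 4
Tile 4: at (0,3), goal (0,3), distance |0-0|+|3-3| = 0
Tile 12: at (1,0), goal (2,3), distance |1-2|+|0-3| = 4
Tile 15: at (1,1), goal (3,2), distance |1-3|+|1-2| = 3
Tile 10: at (1,2), goal (2,1), distance |1-2|+|2-1| = 2
Tile 3: at (1,3), goal (0,2), distance |1-0|+|3-2| = 2
Tile 8: at (2,0), goal (1,3), distance |2-1|+|0-3| = 4
Tile 13: at (2,1), goal (3,0), distance |2-3|+|1-0| = 2
Tile 2: at (2,2), goal (0,1), distance |2-0|+|2-1| = 3
Tile 6: at (2,3), goal (1,1), distance |2-1|+|3-1| = 3
Tile 1: at (3,0), goal (0,0), distance |3-0|+|0-0| = 3
Tile 14: at (3,1), goal (3,1), distance |3-3|+|1-1| = 0
Tile 5: at (3,2), goal (1,0), distance |3-1|+|2-0| = 4
Tile 7: at (3,3), goal (1,2), distance |3-1|+|3-2| = 3
Sum: 3 + 4 + 0 + 4 + 3 + 2 + 2 + 4 + 2 + 3 + 3 + 3 + 0 + 4 + 3 = 40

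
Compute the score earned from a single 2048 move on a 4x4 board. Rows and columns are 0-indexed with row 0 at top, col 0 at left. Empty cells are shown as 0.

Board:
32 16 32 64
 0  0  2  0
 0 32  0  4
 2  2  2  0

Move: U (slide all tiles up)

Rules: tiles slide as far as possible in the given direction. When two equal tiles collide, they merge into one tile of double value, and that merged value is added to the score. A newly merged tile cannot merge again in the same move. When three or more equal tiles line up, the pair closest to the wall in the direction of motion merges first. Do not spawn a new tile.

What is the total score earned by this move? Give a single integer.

Answer: 4

Derivation:
Slide up:
col 0: [32, 0, 0, 2] -> [32, 2, 0, 0]  score +0 (running 0)
col 1: [16, 0, 32, 2] -> [16, 32, 2, 0]  score +0 (running 0)
col 2: [32, 2, 0, 2] -> [32, 4, 0, 0]  score +4 (running 4)
col 3: [64, 0, 4, 0] -> [64, 4, 0, 0]  score +0 (running 4)
Board after move:
32 16 32 64
 2 32  4  4
 0  2  0  0
 0  0  0  0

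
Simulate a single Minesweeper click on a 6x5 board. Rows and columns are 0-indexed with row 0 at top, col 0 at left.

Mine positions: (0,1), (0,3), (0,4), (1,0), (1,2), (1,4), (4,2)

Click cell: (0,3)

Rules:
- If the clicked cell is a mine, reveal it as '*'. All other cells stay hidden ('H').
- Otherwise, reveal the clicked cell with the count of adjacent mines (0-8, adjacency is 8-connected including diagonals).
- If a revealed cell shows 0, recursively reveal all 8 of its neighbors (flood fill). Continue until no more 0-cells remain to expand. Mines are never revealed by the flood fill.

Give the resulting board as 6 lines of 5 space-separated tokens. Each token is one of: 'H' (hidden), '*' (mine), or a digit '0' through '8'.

H H H * H
H H H H H
H H H H H
H H H H H
H H H H H
H H H H H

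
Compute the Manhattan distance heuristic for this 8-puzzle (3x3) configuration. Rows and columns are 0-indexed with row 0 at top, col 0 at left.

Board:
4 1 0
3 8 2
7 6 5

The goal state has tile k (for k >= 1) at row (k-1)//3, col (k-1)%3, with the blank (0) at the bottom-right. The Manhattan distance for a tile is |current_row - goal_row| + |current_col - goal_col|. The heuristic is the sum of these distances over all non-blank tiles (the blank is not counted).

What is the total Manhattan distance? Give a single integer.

Answer: 12

Derivation:
Tile 4: at (0,0), goal (1,0), distance |0-1|+|0-0| = 1
Tile 1: at (0,1), goal (0,0), distance |0-0|+|1-0| = 1
Tile 3: at (1,0), goal (0,2), distance |1-0|+|0-2| = 3
Tile 8: at (1,1), goal (2,1), distance |1-2|+|1-1| = 1
Tile 2: at (1,2), goal (0,1), distance |1-0|+|2-1| = 2
Tile 7: at (2,0), goal (2,0), distance |2-2|+|0-0| = 0
Tile 6: at (2,1), goal (1,2), distance |2-1|+|1-2| = 2
Tile 5: at (2,2), goal (1,1), distance |2-1|+|2-1| = 2
Sum: 1 + 1 + 3 + 1 + 2 + 0 + 2 + 2 = 12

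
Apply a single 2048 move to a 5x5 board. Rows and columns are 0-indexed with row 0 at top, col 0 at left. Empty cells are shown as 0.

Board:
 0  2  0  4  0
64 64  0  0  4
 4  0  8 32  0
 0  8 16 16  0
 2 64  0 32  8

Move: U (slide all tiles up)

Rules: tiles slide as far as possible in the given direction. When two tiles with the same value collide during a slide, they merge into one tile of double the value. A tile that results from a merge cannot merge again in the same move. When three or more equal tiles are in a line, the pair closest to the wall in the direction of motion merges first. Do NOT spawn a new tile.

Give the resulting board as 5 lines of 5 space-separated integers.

Slide up:
col 0: [0, 64, 4, 0, 2] -> [64, 4, 2, 0, 0]
col 1: [2, 64, 0, 8, 64] -> [2, 64, 8, 64, 0]
col 2: [0, 0, 8, 16, 0] -> [8, 16, 0, 0, 0]
col 3: [4, 0, 32, 16, 32] -> [4, 32, 16, 32, 0]
col 4: [0, 4, 0, 0, 8] -> [4, 8, 0, 0, 0]

Answer: 64  2  8  4  4
 4 64 16 32  8
 2  8  0 16  0
 0 64  0 32  0
 0  0  0  0  0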